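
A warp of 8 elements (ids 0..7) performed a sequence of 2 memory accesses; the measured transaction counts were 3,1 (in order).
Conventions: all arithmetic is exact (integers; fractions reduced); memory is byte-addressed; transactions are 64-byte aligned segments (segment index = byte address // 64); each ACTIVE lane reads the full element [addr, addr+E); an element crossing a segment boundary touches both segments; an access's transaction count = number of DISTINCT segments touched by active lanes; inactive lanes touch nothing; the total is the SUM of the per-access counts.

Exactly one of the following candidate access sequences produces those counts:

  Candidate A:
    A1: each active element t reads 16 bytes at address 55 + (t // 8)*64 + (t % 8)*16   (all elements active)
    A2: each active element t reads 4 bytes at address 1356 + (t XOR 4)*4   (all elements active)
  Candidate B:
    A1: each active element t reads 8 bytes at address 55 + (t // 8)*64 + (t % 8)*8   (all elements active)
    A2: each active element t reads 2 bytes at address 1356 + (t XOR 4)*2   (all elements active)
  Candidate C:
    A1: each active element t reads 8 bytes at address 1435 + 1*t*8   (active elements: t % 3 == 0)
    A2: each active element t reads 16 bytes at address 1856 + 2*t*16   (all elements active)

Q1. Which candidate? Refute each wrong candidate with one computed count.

B: A1 gives 2 transactions, not 3
C: A1 gives 2 transactions, not 3
A: all counts match (3,1)

Answer: A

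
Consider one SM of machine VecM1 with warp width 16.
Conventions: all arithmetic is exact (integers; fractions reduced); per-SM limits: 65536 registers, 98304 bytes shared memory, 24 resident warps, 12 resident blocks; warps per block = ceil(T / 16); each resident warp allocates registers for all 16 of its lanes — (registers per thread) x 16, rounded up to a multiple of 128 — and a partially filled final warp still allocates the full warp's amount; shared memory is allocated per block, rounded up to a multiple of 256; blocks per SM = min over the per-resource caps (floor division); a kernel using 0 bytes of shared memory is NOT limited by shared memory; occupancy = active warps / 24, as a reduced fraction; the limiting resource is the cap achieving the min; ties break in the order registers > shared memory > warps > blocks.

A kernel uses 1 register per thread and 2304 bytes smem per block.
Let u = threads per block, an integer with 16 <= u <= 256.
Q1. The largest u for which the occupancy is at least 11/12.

Answer: u = 192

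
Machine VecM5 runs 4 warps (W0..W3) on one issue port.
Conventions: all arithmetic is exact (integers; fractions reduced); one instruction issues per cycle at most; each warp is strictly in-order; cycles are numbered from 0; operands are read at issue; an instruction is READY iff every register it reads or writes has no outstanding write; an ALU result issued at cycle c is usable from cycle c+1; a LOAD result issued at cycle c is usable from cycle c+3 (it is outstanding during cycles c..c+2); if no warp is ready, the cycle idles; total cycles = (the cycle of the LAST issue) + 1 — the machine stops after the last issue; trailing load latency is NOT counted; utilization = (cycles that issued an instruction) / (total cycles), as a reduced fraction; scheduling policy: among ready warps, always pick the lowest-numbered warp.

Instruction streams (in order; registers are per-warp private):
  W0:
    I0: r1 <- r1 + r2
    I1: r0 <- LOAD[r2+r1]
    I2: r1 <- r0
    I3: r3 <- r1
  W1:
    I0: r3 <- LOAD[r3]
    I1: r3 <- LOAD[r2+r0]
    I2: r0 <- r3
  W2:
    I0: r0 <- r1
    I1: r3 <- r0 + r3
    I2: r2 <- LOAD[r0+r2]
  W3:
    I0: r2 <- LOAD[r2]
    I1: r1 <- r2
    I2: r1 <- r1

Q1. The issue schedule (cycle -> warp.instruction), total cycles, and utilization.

cycle 0: W0.I0
cycle 1: W0.I1
cycle 2: W1.I0
cycle 3: W2.I0
cycle 4: W0.I2
cycle 5: W0.I3
cycle 6: W1.I1
cycle 7: W2.I1
cycle 8: W2.I2
cycle 9: W1.I2
cycle 10: W3.I0
cycle 11: idle
cycle 12: idle
cycle 13: W3.I1
cycle 14: W3.I2

Answer: 15 cycles, utilization 13/15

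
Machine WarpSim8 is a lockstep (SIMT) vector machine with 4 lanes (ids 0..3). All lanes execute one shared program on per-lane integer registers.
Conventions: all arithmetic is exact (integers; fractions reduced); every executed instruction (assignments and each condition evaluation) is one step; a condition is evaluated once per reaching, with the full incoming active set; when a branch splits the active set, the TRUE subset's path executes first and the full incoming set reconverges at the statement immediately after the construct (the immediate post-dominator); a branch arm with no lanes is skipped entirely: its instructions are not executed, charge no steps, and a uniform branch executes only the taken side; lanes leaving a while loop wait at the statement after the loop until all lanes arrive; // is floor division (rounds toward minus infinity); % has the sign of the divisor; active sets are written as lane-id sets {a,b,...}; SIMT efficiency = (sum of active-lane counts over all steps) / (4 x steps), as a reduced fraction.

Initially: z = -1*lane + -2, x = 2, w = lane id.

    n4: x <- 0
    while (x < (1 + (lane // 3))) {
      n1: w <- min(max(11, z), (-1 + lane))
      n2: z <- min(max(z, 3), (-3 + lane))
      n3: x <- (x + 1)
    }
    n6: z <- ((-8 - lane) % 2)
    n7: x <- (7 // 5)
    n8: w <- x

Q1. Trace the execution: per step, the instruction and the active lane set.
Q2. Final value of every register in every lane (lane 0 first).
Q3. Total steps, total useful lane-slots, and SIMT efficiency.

step 0: x <- 0                       {0,1,2,3}
step 1: eval (x < (1 + (lane // 3))) {0,1,2,3}
step 2: w <- min(max(11, z), (-1 + lane)) {0,1,2,3}
step 3: z <- min(max(z, 3), (-3 + lane)) {0,1,2,3}
step 4: x <- (x + 1)                 {0,1,2,3}
step 5: eval (x < (1 + (lane // 3))) {0,1,2,3}
step 6: w <- min(max(11, z), (-1 + lane)) {3}
step 7: z <- min(max(z, 3), (-3 + lane)) {3}
step 8: x <- (x + 1)                 {3}
step 9: eval (x < (1 + (lane // 3))) {3}
step 10: z <- ((-8 - lane) % 2)       {0,1,2,3}
step 11: x <- (7 // 5)                {0,1,2,3}
step 12: w <- x                       {0,1,2,3}

Answer: 13 steps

z: 0,1,0,1
x: 1,1,1,1
w: 1,1,1,1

steps = 13; useful = 40; efficiency = 40/52 = 10/13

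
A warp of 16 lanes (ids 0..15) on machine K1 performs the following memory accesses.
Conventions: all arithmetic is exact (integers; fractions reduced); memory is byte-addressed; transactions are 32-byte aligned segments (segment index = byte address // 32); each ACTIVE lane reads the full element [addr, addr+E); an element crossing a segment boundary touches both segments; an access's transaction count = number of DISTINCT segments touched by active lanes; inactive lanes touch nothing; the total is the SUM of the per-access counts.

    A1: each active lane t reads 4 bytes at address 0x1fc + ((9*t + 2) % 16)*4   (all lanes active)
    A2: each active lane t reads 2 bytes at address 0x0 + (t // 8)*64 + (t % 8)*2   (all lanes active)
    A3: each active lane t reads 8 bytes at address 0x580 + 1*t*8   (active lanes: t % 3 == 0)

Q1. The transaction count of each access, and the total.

A1: 3 transactions
A2: 2 transactions
A3: 4 transactions

Answer: 3,2,4; total 9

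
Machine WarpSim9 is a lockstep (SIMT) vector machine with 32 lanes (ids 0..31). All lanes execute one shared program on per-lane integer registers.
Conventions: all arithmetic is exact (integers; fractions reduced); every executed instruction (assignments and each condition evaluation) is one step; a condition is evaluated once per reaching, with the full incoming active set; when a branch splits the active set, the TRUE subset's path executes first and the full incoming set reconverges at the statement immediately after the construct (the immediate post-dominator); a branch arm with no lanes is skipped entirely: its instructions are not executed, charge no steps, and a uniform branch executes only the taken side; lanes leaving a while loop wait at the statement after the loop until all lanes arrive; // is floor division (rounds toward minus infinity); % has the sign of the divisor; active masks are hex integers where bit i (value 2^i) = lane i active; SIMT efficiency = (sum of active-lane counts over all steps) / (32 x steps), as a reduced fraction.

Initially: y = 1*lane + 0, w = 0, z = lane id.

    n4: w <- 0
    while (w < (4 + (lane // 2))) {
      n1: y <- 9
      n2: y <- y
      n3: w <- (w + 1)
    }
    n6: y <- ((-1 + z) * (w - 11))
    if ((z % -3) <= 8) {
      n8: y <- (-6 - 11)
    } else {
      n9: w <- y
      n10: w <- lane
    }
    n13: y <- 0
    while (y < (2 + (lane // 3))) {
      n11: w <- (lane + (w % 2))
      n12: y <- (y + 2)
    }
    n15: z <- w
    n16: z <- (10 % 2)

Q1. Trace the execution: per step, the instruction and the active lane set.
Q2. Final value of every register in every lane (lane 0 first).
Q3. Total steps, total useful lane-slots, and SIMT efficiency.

step 0: w <- 0                       0xffffffff
step 1: eval (w < (4 + (lane // 2))) 0xffffffff
step 2: y <- 9                       0xffffffff
step 3: y <- y                       0xffffffff
step 4: w <- (w + 1)                 0xffffffff
step 5: eval (w < (4 + (lane // 2))) 0xffffffff
step 6: y <- 9                       0xffffffff
step 7: y <- y                       0xffffffff
step 8: w <- (w + 1)                 0xffffffff
step 9: eval (w < (4 + (lane // 2))) 0xffffffff
step 10: y <- 9                       0xffffffff
step 11: y <- y                       0xffffffff
step 12: w <- (w + 1)                 0xffffffff
step 13: eval (w < (4 + (lane // 2))) 0xffffffff
step 14: y <- 9                       0xffffffff
step 15: y <- y                       0xffffffff
step 16: w <- (w + 1)                 0xffffffff
step 17: eval (w < (4 + (lane // 2))) 0xffffffff
step 18: y <- 9                       0xfffffffc
step 19: y <- y                       0xfffffffc
step 20: w <- (w + 1)                 0xfffffffc
step 21: eval (w < (4 + (lane // 2))) 0xfffffffc
step 22: y <- 9                       0xfffffff0
step 23: y <- y                       0xfffffff0
step 24: w <- (w + 1)                 0xfffffff0
step 25: eval (w < (4 + (lane // 2))) 0xfffffff0
step 26: y <- 9                       0xffffffc0
step 27: y <- y                       0xffffffc0
step 28: w <- (w + 1)                 0xffffffc0
step 29: eval (w < (4 + (lane // 2))) 0xffffffc0
step 30: y <- 9                       0xffffff00
step 31: y <- y                       0xffffff00
step 32: w <- (w + 1)                 0xffffff00
step 33: eval (w < (4 + (lane // 2))) 0xffffff00
step 34: y <- 9                       0xfffffc00
step 35: y <- y                       0xfffffc00
step 36: w <- (w + 1)                 0xfffffc00
step 37: eval (w < (4 + (lane // 2))) 0xfffffc00
step 38: y <- 9                       0xfffff000
step 39: y <- y                       0xfffff000
step 40: w <- (w + 1)                 0xfffff000
step 41: eval (w < (4 + (lane // 2))) 0xfffff000
step 42: y <- 9                       0xffffc000
step 43: y <- y                       0xffffc000
step 44: w <- (w + 1)                 0xffffc000
step 45: eval (w < (4 + (lane // 2))) 0xffffc000
step 46: y <- 9                       0xffff0000
step 47: y <- y                       0xffff0000
step 48: w <- (w + 1)                 0xffff0000
step 49: eval (w < (4 + (lane // 2))) 0xffff0000
step 50: y <- 9                       0xfffc0000
step 51: y <- y                       0xfffc0000
step 52: w <- (w + 1)                 0xfffc0000
step 53: eval (w < (4 + (lane // 2))) 0xfffc0000
step 54: y <- 9                       0xfff00000
step 55: y <- y                       0xfff00000
step 56: w <- (w + 1)                 0xfff00000
step 57: eval (w < (4 + (lane // 2))) 0xfff00000
step 58: y <- 9                       0xffc00000
step 59: y <- y                       0xffc00000
step 60: w <- (w + 1)                 0xffc00000
step 61: eval (w < (4 + (lane // 2))) 0xffc00000
step 62: y <- 9                       0xff000000
step 63: y <- y                       0xff000000
step 64: w <- (w + 1)                 0xff000000
step 65: eval (w < (4 + (lane // 2))) 0xff000000
step 66: y <- 9                       0xfc000000
step 67: y <- y                       0xfc000000
step 68: w <- (w + 1)                 0xfc000000
step 69: eval (w < (4 + (lane // 2))) 0xfc000000
step 70: y <- 9                       0xf0000000
step 71: y <- y                       0xf0000000
step 72: w <- (w + 1)                 0xf0000000
step 73: eval (w < (4 + (lane // 2))) 0xf0000000
step 74: y <- 9                       0xc0000000
step 75: y <- y                       0xc0000000
step 76: w <- (w + 1)                 0xc0000000
step 77: eval (w < (4 + (lane // 2))) 0xc0000000
step 78: y <- ((-1 + z) * (w - 11))   0xffffffff
step 79: eval ((z % -3) <= 8)         0xffffffff
step 80: y <- (-6 - 11)               0xffffffff
step 81: y <- 0                       0xffffffff
step 82: eval (y < (2 + (lane // 3))) 0xffffffff
step 83: w <- (lane + (w % 2))        0xffffffff
step 84: y <- (y + 2)                 0xffffffff
step 85: eval (y < (2 + (lane // 3))) 0xffffffff
step 86: w <- (lane + (w % 2))        0xfffffff8
step 87: y <- (y + 2)                 0xfffffff8
step 88: eval (y < (2 + (lane // 3))) 0xfffffff8
step 89: w <- (lane + (w % 2))        0xfffffe00
step 90: y <- (y + 2)                 0xfffffe00
step 91: eval (y < (2 + (lane // 3))) 0xfffffe00
step 92: w <- (lane + (w % 2))        0xffff8000
step 93: y <- (y + 2)                 0xffff8000
step 94: eval (y < (2 + (lane // 3))) 0xffff8000
step 95: w <- (lane + (w % 2))        0xffe00000
step 96: y <- (y + 2)                 0xffe00000
step 97: eval (y < (2 + (lane // 3))) 0xffe00000
step 98: w <- (lane + (w % 2))        0xf8000000
step 99: y <- (y + 2)                 0xf8000000
step 100: eval (y < (2 + (lane // 3))) 0xf8000000
step 101: z <- w                       0xffffffff
step 102: z <- (10 % 2)                0xffffffff

Answer: 103 steps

y: 2,2,2,4,4,4,4,4,4,6,6,6,6,6,6,8,8,8,8,8,8,10,10,10,10,10,10,12,12,12,12,12
w: 0,1,3,3,4,6,7,7,8,9,11,12,12,13,15,15,16,18,19,19,20,21,23,24,24,25,27,27,28,30,31,31
z: 0,0,0,0,0,0,0,0,0,0,0,0,0,0,0,0,0,0,0,0,0,0,0,0,0,0,0,0,0,0,0,0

steps = 103; useful = 2111; efficiency = 2111/3296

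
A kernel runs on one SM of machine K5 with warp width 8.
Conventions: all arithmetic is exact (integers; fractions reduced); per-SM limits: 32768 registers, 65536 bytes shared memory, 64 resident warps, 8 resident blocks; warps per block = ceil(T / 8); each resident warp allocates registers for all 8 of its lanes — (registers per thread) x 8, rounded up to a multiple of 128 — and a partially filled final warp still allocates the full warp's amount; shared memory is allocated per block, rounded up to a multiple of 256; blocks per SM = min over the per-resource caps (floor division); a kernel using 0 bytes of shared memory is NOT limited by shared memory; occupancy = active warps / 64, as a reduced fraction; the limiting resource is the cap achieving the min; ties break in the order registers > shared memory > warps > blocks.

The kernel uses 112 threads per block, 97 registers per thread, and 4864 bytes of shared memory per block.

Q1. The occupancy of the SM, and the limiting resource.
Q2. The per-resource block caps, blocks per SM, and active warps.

Answer: occupancy 7/16, limited by registers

registers: 2 blocks
shared memory: 13 blocks
warps: 4 blocks
blocks: 8 blocks

Answer: 2 blocks, 28 active warps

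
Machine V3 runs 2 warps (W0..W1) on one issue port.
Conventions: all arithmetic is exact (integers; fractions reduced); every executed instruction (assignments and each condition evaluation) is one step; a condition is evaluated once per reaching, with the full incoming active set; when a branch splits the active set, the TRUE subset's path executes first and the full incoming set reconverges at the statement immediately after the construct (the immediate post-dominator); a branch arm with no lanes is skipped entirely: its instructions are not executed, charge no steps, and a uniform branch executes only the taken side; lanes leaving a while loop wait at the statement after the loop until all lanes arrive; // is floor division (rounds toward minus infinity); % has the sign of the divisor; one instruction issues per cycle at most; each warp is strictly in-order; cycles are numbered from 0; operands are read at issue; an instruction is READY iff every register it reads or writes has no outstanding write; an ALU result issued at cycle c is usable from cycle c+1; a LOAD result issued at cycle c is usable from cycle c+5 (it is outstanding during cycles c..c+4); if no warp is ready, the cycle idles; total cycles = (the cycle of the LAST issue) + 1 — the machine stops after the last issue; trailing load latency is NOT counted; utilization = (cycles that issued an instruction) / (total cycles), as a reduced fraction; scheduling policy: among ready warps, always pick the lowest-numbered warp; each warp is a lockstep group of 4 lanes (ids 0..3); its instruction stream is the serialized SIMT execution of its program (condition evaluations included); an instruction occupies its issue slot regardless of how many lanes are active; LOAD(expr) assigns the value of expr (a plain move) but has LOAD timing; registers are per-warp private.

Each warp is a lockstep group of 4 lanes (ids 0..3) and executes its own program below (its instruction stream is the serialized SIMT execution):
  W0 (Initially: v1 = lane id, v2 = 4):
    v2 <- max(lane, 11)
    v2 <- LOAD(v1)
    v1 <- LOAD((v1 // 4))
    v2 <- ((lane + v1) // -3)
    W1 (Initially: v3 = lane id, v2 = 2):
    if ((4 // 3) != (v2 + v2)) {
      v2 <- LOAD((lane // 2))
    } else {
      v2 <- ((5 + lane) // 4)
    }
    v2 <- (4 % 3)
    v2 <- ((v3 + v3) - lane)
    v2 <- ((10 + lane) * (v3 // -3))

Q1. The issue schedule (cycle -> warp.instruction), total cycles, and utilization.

cycle 0: W0.I0
cycle 1: W0.I1
cycle 2: W0.I2
cycle 3: W1.I0
cycle 4: W1.I1
cycle 5: idle
cycle 6: idle
cycle 7: W0.I3
cycle 8: idle
cycle 9: W1.I2
cycle 10: W1.I3
cycle 11: W1.I4

Answer: 12 cycles, utilization 3/4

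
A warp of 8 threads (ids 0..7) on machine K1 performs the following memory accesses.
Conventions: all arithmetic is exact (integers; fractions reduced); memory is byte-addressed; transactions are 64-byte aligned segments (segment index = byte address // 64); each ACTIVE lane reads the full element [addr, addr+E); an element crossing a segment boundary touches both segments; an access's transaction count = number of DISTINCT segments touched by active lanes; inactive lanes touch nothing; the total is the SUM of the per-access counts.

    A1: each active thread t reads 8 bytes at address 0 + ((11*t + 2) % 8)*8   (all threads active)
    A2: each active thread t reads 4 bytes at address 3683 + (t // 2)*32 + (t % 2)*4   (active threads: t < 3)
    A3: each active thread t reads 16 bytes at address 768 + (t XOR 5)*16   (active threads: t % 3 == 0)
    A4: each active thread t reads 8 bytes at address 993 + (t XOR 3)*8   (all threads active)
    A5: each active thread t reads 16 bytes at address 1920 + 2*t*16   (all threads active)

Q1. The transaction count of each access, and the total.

A1: 1 transaction
A2: 2 transactions
A3: 2 transactions
A4: 2 transactions
A5: 4 transactions

Answer: 1,2,2,2,4; total 11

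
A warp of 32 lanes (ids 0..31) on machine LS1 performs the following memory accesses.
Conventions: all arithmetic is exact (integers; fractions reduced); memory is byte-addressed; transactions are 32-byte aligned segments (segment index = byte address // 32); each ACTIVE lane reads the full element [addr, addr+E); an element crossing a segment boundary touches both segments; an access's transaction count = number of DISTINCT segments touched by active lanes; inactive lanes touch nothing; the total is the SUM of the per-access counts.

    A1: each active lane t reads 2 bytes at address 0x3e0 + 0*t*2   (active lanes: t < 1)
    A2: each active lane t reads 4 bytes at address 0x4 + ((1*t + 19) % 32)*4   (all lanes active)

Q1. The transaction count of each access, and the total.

A1: 1 transaction
A2: 5 transactions

Answer: 1,5; total 6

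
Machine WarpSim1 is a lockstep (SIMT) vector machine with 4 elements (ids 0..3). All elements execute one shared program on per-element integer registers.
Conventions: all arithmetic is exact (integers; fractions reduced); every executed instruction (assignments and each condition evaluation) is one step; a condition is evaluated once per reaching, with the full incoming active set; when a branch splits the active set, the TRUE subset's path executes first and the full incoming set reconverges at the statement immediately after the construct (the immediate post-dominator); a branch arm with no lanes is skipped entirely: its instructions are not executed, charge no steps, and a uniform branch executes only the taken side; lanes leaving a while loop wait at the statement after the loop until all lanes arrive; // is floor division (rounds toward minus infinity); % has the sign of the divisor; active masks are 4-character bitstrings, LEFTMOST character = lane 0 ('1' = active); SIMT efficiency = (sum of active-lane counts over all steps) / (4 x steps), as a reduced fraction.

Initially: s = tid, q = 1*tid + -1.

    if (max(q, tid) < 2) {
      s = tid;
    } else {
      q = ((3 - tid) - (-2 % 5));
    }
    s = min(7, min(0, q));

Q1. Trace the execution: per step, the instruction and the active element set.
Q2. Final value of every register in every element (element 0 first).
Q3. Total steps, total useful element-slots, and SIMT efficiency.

step 0: eval (max(q, tid) < 2)       1111
step 1: s <- tid                     1100
step 2: q <- ((3 - tid) - (-2 % 5))  0011
step 3: s <- min(7, min(0, q))       1111

Answer: 4 steps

s: -1,0,-2,-3
q: -1,0,-2,-3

steps = 4; useful = 12; efficiency = 12/16 = 3/4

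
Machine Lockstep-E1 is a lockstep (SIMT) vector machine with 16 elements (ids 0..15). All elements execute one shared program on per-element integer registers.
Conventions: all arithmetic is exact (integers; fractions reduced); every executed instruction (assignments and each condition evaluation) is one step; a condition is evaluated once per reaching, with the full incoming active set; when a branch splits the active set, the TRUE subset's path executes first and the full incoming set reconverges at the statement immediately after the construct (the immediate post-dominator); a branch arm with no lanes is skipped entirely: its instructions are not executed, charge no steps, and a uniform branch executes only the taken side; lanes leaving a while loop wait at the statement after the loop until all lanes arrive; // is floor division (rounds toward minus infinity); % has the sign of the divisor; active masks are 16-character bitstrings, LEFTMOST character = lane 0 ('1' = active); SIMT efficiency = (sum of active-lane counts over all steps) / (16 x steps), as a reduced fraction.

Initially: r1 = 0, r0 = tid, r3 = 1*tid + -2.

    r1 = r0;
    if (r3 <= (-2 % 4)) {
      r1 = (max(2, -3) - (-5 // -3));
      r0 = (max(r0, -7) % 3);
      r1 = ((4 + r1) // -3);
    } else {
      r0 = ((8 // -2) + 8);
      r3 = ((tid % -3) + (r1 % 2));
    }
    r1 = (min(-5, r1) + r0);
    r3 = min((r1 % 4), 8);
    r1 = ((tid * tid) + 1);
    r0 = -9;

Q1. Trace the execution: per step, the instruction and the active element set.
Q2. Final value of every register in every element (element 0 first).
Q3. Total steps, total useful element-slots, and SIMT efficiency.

step 0: r1 <- r0                     1111111111111111
step 1: eval (r3 <= (-2 % 4))        1111111111111111
step 2: r1 <- (max(2, -3) - (-5 // -3)) 1111100000000000
step 3: r0 <- (max(r0, -7) % 3)      1111100000000000
step 4: r1 <- ((4 + r1) // -3)       1111100000000000
step 5: r0 <- ((8 // -2) + 8)        0000011111111111
step 6: r3 <- ((tid % -3) + (r1 % 2)) 0000011111111111
step 7: r1 <- (min(-5, r1) + r0)     1111111111111111
step 8: r3 <- min((r1 % 4), 8)       1111111111111111
step 9: r1 <- ((tid * tid) + 1)      1111111111111111
step 10: r0 <- -9                     1111111111111111

Answer: 11 steps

r1: 1,2,5,10,17,26,37,50,65,82,101,122,145,170,197,226
r0: -9,-9,-9,-9,-9,-9,-9,-9,-9,-9,-9,-9,-9,-9,-9,-9
r3: 3,0,1,3,0,3,3,3,3,3,3,3,3,3,3,3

steps = 11; useful = 133; efficiency = 133/176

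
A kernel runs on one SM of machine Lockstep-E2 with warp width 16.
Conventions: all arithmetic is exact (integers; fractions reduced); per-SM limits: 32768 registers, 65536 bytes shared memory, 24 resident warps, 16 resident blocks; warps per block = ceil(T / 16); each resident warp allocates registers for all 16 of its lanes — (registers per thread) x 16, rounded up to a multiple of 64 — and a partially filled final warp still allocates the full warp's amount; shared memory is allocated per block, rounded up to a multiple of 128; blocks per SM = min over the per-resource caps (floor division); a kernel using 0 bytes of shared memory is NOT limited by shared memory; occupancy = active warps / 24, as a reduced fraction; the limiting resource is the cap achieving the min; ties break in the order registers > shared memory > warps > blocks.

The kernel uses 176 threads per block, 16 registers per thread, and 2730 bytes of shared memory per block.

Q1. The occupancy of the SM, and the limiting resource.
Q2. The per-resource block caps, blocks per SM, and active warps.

Answer: occupancy 11/12, limited by warps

registers: 11 blocks
shared memory: 23 blocks
warps: 2 blocks
blocks: 16 blocks

Answer: 2 blocks, 22 active warps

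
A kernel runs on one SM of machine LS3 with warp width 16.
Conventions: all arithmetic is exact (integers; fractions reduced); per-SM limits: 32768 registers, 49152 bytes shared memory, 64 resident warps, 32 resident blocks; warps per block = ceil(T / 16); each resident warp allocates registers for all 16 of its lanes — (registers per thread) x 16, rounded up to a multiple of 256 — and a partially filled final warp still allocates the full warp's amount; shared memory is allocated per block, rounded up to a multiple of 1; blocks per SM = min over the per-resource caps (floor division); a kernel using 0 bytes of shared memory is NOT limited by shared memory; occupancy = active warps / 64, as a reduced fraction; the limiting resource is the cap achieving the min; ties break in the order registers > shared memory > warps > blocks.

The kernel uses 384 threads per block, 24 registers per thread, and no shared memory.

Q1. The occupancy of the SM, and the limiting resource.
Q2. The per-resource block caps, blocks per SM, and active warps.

Answer: occupancy 3/4, limited by registers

registers: 2 blocks
shared memory: no limit (kernel uses none)
warps: 2 blocks
blocks: 32 blocks

Answer: 2 blocks, 48 active warps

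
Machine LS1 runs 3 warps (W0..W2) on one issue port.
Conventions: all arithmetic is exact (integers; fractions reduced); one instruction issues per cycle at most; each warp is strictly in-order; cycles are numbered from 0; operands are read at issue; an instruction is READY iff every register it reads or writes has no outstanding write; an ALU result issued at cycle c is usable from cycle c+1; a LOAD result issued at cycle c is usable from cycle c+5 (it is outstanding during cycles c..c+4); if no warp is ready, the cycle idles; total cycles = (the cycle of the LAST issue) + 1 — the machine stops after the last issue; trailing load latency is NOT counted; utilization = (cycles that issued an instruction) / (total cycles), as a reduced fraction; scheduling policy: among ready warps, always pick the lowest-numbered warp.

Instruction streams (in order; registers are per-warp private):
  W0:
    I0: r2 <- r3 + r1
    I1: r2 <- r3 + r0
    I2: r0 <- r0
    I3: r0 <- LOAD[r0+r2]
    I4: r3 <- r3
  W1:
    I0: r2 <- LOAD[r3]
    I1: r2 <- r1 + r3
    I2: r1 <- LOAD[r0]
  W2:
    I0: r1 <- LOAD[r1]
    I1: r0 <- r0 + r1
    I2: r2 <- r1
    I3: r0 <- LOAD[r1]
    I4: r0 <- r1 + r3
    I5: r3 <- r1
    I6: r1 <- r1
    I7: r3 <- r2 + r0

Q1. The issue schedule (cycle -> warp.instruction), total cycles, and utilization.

cycle 0: W0.I0
cycle 1: W0.I1
cycle 2: W0.I2
cycle 3: W0.I3
cycle 4: W0.I4
cycle 5: W1.I0
cycle 6: W2.I0
cycle 7: idle
cycle 8: idle
cycle 9: idle
cycle 10: W1.I1
cycle 11: W1.I2
cycle 12: W2.I1
cycle 13: W2.I2
cycle 14: W2.I3
cycle 15: idle
cycle 16: idle
cycle 17: idle
cycle 18: idle
cycle 19: W2.I4
cycle 20: W2.I5
cycle 21: W2.I6
cycle 22: W2.I7

Answer: 23 cycles, utilization 16/23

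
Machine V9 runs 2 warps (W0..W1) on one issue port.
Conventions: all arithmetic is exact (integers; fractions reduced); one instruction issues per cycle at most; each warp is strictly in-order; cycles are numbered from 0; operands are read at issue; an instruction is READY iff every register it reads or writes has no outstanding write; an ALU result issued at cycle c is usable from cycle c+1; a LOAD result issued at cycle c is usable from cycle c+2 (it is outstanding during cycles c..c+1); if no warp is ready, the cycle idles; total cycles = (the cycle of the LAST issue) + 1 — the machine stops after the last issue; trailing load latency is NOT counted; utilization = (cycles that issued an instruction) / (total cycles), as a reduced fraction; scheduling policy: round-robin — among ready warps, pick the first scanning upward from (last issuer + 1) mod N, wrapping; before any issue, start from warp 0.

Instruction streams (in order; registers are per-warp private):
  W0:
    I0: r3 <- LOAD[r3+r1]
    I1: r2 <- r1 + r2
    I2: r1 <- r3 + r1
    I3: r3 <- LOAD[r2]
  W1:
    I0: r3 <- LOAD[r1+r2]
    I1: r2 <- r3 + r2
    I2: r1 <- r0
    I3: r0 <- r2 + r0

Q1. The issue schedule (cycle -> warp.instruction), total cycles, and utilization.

cycle 0: W0.I0
cycle 1: W1.I0
cycle 2: W0.I1
cycle 3: W1.I1
cycle 4: W0.I2
cycle 5: W1.I2
cycle 6: W0.I3
cycle 7: W1.I3

Answer: 8 cycles, utilization 1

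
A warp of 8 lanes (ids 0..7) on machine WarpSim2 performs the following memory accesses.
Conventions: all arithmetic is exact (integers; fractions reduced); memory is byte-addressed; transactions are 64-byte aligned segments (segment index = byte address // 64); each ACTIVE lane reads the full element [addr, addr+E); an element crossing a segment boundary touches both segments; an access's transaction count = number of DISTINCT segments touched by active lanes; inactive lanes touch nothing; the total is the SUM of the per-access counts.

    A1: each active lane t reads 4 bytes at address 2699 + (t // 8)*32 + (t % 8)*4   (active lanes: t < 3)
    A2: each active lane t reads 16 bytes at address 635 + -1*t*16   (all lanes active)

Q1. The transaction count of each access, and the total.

A1: 1 transaction
A2: 3 transactions

Answer: 1,3; total 4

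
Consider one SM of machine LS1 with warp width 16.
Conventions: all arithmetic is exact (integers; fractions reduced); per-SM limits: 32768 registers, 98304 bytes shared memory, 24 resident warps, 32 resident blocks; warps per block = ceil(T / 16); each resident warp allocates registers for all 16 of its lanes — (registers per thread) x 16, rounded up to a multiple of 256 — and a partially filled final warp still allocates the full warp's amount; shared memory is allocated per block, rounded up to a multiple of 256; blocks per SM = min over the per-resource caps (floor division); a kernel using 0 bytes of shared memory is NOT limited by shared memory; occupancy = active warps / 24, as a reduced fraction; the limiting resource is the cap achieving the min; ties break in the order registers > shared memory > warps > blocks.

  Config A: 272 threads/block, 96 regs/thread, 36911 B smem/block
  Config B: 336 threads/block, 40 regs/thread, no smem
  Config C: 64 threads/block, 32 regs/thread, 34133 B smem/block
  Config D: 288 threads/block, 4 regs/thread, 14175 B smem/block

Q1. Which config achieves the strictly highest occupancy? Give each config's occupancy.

occupancies: A 17/24, B 7/8, C 1/3, D 3/4

Answer: B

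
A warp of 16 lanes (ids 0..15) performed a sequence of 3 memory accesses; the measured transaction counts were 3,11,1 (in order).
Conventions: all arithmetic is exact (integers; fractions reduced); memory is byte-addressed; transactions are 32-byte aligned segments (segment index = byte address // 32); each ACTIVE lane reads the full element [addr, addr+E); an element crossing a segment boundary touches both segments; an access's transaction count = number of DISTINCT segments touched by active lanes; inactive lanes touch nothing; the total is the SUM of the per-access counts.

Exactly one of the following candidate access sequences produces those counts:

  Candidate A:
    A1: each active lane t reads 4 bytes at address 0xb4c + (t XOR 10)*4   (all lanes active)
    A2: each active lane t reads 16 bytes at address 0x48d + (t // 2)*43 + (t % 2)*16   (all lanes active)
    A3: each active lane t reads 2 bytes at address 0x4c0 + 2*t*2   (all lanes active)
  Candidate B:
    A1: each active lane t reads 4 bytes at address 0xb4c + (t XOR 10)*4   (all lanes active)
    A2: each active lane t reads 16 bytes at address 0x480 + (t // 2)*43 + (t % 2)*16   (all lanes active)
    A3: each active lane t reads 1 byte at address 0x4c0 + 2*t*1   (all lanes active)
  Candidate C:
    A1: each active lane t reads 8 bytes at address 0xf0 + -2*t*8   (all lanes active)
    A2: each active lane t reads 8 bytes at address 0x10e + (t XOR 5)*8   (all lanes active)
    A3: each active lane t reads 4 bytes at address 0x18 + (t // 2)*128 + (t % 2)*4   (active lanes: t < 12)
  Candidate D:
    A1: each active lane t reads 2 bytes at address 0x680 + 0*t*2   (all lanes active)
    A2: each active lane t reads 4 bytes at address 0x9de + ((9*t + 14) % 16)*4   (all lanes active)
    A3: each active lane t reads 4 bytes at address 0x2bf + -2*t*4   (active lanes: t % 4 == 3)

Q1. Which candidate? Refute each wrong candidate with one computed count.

A: A3 gives 2 transactions, not 1
C: A1 gives 8 transactions, not 3
D: A1 gives 1 transaction, not 3
B: all counts match (3,11,1)

Answer: B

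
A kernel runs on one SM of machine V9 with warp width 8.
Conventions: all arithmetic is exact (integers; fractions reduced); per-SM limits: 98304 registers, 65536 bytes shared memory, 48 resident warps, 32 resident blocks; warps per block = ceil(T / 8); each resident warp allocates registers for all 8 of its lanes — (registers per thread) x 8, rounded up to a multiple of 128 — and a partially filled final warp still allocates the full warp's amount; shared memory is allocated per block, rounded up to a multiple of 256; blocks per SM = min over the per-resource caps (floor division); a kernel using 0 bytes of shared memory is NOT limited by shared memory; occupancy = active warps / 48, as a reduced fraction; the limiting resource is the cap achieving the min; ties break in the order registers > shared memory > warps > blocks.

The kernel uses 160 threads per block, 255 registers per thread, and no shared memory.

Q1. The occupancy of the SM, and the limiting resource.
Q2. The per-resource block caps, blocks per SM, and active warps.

Answer: occupancy 5/6, limited by registers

registers: 2 blocks
shared memory: no limit (kernel uses none)
warps: 2 blocks
blocks: 32 blocks

Answer: 2 blocks, 40 active warps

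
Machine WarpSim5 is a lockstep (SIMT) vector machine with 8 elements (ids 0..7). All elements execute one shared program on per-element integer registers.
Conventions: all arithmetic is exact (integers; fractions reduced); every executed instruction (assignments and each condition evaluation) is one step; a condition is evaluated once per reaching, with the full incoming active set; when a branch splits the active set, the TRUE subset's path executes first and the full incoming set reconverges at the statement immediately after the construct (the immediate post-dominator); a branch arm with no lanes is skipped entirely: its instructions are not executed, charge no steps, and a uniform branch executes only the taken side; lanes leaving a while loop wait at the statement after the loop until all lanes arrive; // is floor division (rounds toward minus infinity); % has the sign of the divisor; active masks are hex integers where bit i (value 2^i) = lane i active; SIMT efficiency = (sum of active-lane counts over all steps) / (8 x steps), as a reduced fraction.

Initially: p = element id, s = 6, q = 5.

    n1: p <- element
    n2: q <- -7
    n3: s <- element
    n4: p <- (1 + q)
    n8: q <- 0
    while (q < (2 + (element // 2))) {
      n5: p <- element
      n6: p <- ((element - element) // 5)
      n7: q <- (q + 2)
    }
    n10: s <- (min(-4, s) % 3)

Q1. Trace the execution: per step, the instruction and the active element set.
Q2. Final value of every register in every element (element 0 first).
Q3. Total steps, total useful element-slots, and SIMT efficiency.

step 0: p <- element                 0xff
step 1: q <- -7                      0xff
step 2: s <- element                 0xff
step 3: p <- (1 + q)                 0xff
step 4: q <- 0                       0xff
step 5: eval (q < (2 + (element // 2))) 0xff
step 6: p <- element                 0xff
step 7: p <- ((element - element) // 5) 0xff
step 8: q <- (q + 2)                 0xff
step 9: eval (q < (2 + (element // 2))) 0xff
step 10: p <- element                 0xfc
step 11: p <- ((element - element) // 5) 0xfc
step 12: q <- (q + 2)                 0xfc
step 13: eval (q < (2 + (element // 2))) 0xfc
step 14: p <- element                 0xc0
step 15: p <- ((element - element) // 5) 0xc0
step 16: q <- (q + 2)                 0xc0
step 17: eval (q < (2 + (element // 2))) 0xc0
step 18: s <- (min(-4, s) % 3)        0xff

Answer: 19 steps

p: 0,0,0,0,0,0,0,0
s: 2,2,2,2,2,2,2,2
q: 2,2,4,4,4,4,6,6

steps = 19; useful = 120; efficiency = 120/152 = 15/19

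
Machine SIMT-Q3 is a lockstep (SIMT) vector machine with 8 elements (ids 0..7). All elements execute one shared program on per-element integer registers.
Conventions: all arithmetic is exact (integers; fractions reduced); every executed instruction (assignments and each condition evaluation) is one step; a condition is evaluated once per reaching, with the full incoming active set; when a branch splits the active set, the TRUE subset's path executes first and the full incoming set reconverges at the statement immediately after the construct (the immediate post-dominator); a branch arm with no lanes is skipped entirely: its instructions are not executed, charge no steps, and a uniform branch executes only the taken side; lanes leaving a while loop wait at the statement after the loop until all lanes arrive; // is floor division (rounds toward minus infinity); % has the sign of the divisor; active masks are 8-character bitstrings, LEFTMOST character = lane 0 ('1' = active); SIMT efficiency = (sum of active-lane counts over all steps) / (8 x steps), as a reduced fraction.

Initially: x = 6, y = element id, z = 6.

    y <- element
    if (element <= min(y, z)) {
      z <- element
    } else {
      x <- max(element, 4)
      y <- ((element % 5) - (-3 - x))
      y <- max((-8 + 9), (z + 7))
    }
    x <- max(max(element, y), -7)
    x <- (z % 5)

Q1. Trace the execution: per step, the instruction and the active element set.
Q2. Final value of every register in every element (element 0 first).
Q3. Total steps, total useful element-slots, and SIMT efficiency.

step 0: y <- element                 11111111
step 1: eval (element <= min(y, z))  11111111
step 2: z <- element                 11111110
step 3: x <- max(element, 4)         00000001
step 4: y <- ((element % 5) - (-3 - x)) 00000001
step 5: y <- max((-8 + 9), (z + 7))  00000001
step 6: x <- max(max(element, y), -7) 11111111
step 7: x <- (z % 5)                 11111111

Answer: 8 steps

x: 0,1,2,3,4,0,1,1
y: 0,1,2,3,4,5,6,13
z: 0,1,2,3,4,5,6,6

steps = 8; useful = 42; efficiency = 42/64 = 21/32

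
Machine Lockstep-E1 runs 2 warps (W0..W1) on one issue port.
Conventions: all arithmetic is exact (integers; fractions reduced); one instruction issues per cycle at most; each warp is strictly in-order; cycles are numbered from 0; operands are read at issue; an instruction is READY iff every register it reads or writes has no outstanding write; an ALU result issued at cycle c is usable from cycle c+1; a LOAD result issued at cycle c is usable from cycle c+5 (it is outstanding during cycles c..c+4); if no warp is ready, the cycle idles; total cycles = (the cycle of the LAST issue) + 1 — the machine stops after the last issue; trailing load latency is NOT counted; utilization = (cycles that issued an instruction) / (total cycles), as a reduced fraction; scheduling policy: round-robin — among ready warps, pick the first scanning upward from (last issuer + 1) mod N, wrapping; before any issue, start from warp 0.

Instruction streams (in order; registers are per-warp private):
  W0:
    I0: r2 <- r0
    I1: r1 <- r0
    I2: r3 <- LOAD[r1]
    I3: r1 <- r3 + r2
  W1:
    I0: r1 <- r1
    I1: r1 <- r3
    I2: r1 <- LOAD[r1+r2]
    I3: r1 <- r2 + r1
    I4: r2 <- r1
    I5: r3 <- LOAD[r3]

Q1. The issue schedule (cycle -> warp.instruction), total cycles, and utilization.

cycle 0: W0.I0
cycle 1: W1.I0
cycle 2: W0.I1
cycle 3: W1.I1
cycle 4: W0.I2
cycle 5: W1.I2
cycle 6: idle
cycle 7: idle
cycle 8: idle
cycle 9: W0.I3
cycle 10: W1.I3
cycle 11: W1.I4
cycle 12: W1.I5

Answer: 13 cycles, utilization 10/13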